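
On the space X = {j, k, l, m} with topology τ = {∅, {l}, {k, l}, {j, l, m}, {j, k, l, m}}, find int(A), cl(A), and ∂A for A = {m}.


int(A) = ∅, cl(A) = {j, m}, ∂A = {j, m}.

Closed sets in (X, τ) are complements of opens:
  closed(X, τ) = {∅, {k}, {j, m}, {j, k, m}, {j, k, l, m}}.
int(A) = ⋃ {U ∈ τ : U ⊆ A}. Opens contained in A: ∅.
Taking the union of these: int(A) = ∅.
cl(A) = ⋂ {C closed : A ⊆ C}. Closed sets containing A: {j, m}, {j, k, m}, {j, k, l, m}.
Intersecting these: cl(A) = {j, m}.
∂A = cl(A) ∖ int(A) = {j, m} ∖ ∅ = {j, m}.


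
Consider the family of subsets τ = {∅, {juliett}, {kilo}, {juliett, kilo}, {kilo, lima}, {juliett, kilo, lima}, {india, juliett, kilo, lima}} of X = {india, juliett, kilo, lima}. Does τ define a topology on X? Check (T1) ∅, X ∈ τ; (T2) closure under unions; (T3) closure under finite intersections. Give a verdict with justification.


τ IS a topology on X.

Axiom (T1): ∅ ∈ τ? Yes; X ∈ τ? Yes.
Axiom (T2/T3): check pairwise unions and intersections of members of τ.
All pairwise intersections and unions checked — each lies in τ. Therefore τ satisfies (T1), (T2), (T3): it IS a topology on X.


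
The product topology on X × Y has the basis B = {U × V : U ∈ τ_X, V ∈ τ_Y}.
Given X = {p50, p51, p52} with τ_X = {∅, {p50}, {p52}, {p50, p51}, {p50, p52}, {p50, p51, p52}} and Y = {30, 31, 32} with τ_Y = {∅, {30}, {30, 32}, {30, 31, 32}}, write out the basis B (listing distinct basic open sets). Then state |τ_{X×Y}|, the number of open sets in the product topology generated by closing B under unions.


Basis B = {∅ × ∅, {p50} × {30}, {p52} × {30}, {p50} × {30, 32}, {p50, p51} × {30}, {p50, p52} × {30}, {p52} × {30, 32}, {p50} × {30, 31, 32}, {p50, p51, p52} × {30}, {p52} × {30, 31, 32}, {p50, p51} × {30, 32}, {p50, p52} × {30, 32}, {p50, p51} × {30, 31, 32}, {p50, p52} × {30, 31, 32}, {p50, p51, p52} × {30, 32}, {p50, p51, p52} × {30, 31, 32}}; |τ_{X×Y}| = 40.

Enumerate products U × V with U ∈ τ_X, V ∈ τ_Y (deduplicated):
  ∅ × ∅ = {} (∅)
  {p50} × {30} = {(p50,30)}
  {p52} × {30} = {(p52,30)}
  {p50} × {30, 32} = {(p50,30), (p50,32)}
  {p50, p51} × {30} = {(p50,30), (p51,30)}
  {p50, p52} × {30} = {(p50,30), (p52,30)}
  {p52} × {30, 32} = {(p52,30), (p52,32)}
  {p50} × {30, 31, 32} = {(p50,30), (p50,31), (p50,32)}
  {p50, p51, p52} × {30} = {(p50,30), (p51,30), (p52,30)}
  {p52} × {30, 31, 32} = {(p52,30), (p52,31), (p52,32)}
  {p50, p51} × {30, 32} = {(p50,30), (p50,32), (p51,30), (p51,32)}
  {p50, p52} × {30, 32} = {(p50,30), (p50,32), (p52,30), (p52,32)}
  {p50, p51} × {30, 31, 32} = {(p50,30), (p50,31), (p50,32), (p51,30), (p51,31), (p51,32)}
  {p50, p52} × {30, 31, 32} = {(p50,30), (p50,31), (p50,32), (p52,30), (p52,31), (p52,32)}
  {p50, p51, p52} × {30, 32} = {(p50,30), (p50,32), (p51,30), (p51,32), (p52,30), (p52,32)}
  {p50, p51, p52} × {30, 31, 32} = {(p50,30), (p50,31), (p50,32), (p51,30), (p51,31), (p51,32), (p52,30), (p52,31), (p52,32)}
These 16 distinct sets form the basis B.
Close under arbitrary unions to get τ_{X×Y}; counting gives |τ_{X×Y}| = 40.


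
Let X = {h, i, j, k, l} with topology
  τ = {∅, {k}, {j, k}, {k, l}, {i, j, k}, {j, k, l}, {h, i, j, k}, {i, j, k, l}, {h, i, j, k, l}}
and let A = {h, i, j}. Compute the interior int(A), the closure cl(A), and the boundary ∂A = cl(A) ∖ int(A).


int(A) = ∅, cl(A) = {h, i, j}, ∂A = {h, i, j}.

Closed sets in (X, τ) are complements of opens:
  closed(X, τ) = {∅, {h}, {l}, {h, i}, {h, l}, {h, i, j}, {h, i, l}, {h, i, j, l}, {h, i, j, k, l}}.
int(A) = ⋃ {U ∈ τ : U ⊆ A}. Opens contained in A: ∅.
Taking the union of these: int(A) = ∅.
cl(A) = ⋂ {C closed : A ⊆ C}. Closed sets containing A: {h, i, j}, {h, i, j, l}, {h, i, j, k, l}.
Intersecting these: cl(A) = {h, i, j}.
∂A = cl(A) ∖ int(A) = {h, i, j} ∖ ∅ = {h, i, j}.


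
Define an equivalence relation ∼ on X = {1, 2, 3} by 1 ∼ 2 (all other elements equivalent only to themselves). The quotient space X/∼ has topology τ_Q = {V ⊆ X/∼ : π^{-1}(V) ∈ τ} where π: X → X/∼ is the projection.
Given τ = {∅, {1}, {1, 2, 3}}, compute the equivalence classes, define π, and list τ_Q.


X/∼ = {[1=2], [3]}; |τ_Q| = 2.

Equivalence classes: [1=2], [3].
Quotient map π: X → X/∼ sends 1 ↦ [1=2], 2 ↦ [1=2], 3 ↦ [3].
For each subset V ⊆ X/∼, compute π^{-1}(V) ⊆ X and check whether π^{-1}(V) ∈ τ. V is open in τ_Q iff π^{-1}(V) ∈ τ.
  V = {}: π^{-1}(V) = ∅ ∈ τ ✓.
  V = {[1=2]}: π^{-1}(V) = {1, 2} ∉ τ ✗.
  V = {[3]}: π^{-1}(V) = {3} ∉ τ ✗.
  V = {[1=2], [3]}: π^{-1}(V) = {1, 2, 3} ∈ τ ✓.
Open sets in the quotient: τ_Q = {{}, {[1=2], [3]}} (2 elements).


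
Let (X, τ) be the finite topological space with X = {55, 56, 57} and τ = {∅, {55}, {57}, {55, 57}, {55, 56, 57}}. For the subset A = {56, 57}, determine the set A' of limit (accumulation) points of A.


A' = {56}

For each x ∈ X, list the open sets U ∈ τ with x ∈ U, then check whether U ∩ (A ∖ {x}) ≠ ∅ for every such U.
  x = 55: open {55} ∋ x has {55} ∩ (A ∖ {55}) = ∅, so x is NOT a limit point.
  x = 56: opens ∋ x are {55, 56, 57}; each meets A ∖ {56}, so x IS a limit point.
  x = 57: open {57} ∋ x has {57} ∩ (A ∖ {57}) = ∅, so x is NOT a limit point.
Collecting: A' = {56}.


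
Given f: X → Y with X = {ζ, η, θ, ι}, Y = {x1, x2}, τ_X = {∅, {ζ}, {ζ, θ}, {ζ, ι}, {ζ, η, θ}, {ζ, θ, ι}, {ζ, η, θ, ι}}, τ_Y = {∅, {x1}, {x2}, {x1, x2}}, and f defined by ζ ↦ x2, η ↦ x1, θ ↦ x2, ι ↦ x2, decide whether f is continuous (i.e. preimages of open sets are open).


f is NOT continuous.

Compute f^{-1}(U) for each U ∈ τ_Y:
  U = ∅: f^{-1}(U) = ∅ ∈ τ_X ✓.
  U = {x1}: f^{-1}(U) = {η} ∉ τ_X ✗.
  U = {x2}: f^{-1}(U) = {ζ, θ, ι} ∈ τ_X ✓.
  U = {x1, x2}: f^{-1}(U) = {ζ, η, θ, ι} ∈ τ_X ✓.
Found U = {x1} with f^{-1}(U) = {η} not in τ_X. Therefore f is NOT continuous.


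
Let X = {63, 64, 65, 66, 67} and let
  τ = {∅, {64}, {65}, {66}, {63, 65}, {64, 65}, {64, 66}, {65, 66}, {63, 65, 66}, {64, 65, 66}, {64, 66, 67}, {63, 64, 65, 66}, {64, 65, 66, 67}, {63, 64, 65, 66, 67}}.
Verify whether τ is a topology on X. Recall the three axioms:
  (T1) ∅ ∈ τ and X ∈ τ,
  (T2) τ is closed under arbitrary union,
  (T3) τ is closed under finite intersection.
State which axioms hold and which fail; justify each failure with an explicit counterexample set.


τ is NOT a topology on X.

Axiom (T1): ∅ ∈ τ? Yes; X ∈ τ? Yes.
Axiom (T2/T3): check pairwise unions and intersections of members of τ.
Counterexample for (T2): {64} ∪ {63, 65} = {63, 64, 65} ∉ τ. Therefore τ is NOT a topology.


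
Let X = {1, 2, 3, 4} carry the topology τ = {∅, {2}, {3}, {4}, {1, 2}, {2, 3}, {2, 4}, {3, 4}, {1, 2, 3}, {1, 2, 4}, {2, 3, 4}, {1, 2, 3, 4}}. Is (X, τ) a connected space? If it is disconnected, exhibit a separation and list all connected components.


(X, τ) is disconnected; components = [{3}, {4}, {1, 2}].

Find clopen sets (U ∈ τ with X ∖ U ∈ τ):
  U = ∅, X ∖ U = {1, 2, 3, 4} — both open, so U is clopen.
  U = {3}, X ∖ U = {1, 2, 4} — both open, so U is clopen.
  U = {4}, X ∖ U = {1, 2, 3} — both open, so U is clopen.
  U = {1, 2}, X ∖ U = {3, 4} — both open, so U is clopen.
  U = {3, 4}, X ∖ U = {1, 2} — both open, so U is clopen.
  U = {1, 2, 3}, X ∖ U = {4} — both open, so U is clopen.
  U = {1, 2, 4}, X ∖ U = {3} — both open, so U is clopen.
  U = {1, 2, 3, 4}, X ∖ U = ∅ — both open, so U is clopen.
Nontrivial clopen(s) exist: e.g. {3, 4}. So (X, τ) is disconnected.
Compute connected components by grouping points that agree on all clopens:
  component: {3}
  component: {4}
  component: {1, 2}


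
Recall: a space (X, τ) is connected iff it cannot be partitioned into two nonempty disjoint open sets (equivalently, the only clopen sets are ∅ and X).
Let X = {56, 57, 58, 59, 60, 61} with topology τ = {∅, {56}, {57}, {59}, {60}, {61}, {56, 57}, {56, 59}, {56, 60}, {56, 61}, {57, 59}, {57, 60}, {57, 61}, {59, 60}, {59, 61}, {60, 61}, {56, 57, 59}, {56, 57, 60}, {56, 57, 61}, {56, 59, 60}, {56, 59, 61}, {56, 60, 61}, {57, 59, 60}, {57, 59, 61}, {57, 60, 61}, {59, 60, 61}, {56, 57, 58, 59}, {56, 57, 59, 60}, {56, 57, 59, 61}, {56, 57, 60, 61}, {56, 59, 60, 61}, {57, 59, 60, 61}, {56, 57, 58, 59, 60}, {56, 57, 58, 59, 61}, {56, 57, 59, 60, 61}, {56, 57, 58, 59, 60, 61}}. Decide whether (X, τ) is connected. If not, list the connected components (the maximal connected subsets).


(X, τ) is disconnected; components = [{60}, {61}, {56, 57, 58, 59}].

Find clopen sets (U ∈ τ with X ∖ U ∈ τ):
  U = ∅, X ∖ U = {56, 57, 58, 59, 60, 61} — both open, so U is clopen.
  U = {60}, X ∖ U = {56, 57, 58, 59, 61} — both open, so U is clopen.
  U = {61}, X ∖ U = {56, 57, 58, 59, 60} — both open, so U is clopen.
  U = {60, 61}, X ∖ U = {56, 57, 58, 59} — both open, so U is clopen.
  U = {56, 57, 58, 59}, X ∖ U = {60, 61} — both open, so U is clopen.
  U = {56, 57, 58, 59, 60}, X ∖ U = {61} — both open, so U is clopen.
  U = {56, 57, 58, 59, 61}, X ∖ U = {60} — both open, so U is clopen.
  U = {56, 57, 58, 59, 60, 61}, X ∖ U = ∅ — both open, so U is clopen.
Nontrivial clopen(s) exist: e.g. {56, 57, 58, 59, 61}. So (X, τ) is disconnected.
Compute connected components by grouping points that agree on all clopens:
  component: {60}
  component: {61}
  component: {56, 57, 58, 59}


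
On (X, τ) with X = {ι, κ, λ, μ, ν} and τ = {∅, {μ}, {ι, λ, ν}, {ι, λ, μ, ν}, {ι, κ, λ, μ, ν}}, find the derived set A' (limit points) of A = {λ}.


A' = {ι, κ, ν}

For each x ∈ X, list the open sets U ∈ τ with x ∈ U, then check whether U ∩ (A ∖ {x}) ≠ ∅ for every such U.
  x = ι: opens ∋ x are {ι, λ, ν}, {ι, λ, μ, ν}, {ι, κ, λ, μ, ν}; each meets A ∖ {ι}, so x IS a limit point.
  x = κ: opens ∋ x are {ι, κ, λ, μ, ν}; each meets A ∖ {κ}, so x IS a limit point.
  x = λ: open {ι, λ, ν} ∋ x has {ι, λ, ν} ∩ (A ∖ {λ}) = ∅, so x is NOT a limit point.
  x = μ: open {μ} ∋ x has {μ} ∩ (A ∖ {μ}) = ∅, so x is NOT a limit point.
  x = ν: opens ∋ x are {ι, λ, ν}, {ι, λ, μ, ν}, {ι, κ, λ, μ, ν}; each meets A ∖ {ν}, so x IS a limit point.
Collecting: A' = {ι, κ, ν}.


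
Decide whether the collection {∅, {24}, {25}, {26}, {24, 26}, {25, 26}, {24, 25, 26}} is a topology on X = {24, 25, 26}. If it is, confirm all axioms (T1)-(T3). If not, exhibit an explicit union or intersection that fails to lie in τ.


τ is NOT a topology on X.

Axiom (T1): ∅ ∈ τ? Yes; X ∈ τ? Yes.
Axiom (T2/T3): check pairwise unions and intersections of members of τ.
Counterexample for (T2): {24} ∪ {25} = {24, 25} ∉ τ. Therefore τ is NOT a topology.


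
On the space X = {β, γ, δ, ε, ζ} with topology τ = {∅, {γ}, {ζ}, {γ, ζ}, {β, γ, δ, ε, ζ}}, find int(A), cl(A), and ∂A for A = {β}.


int(A) = ∅, cl(A) = {β, δ, ε}, ∂A = {β, δ, ε}.

Closed sets in (X, τ) are complements of opens:
  closed(X, τ) = {∅, {β, δ, ε}, {β, γ, δ, ε}, {β, δ, ε, ζ}, {β, γ, δ, ε, ζ}}.
int(A) = ⋃ {U ∈ τ : U ⊆ A}. Opens contained in A: ∅.
Taking the union of these: int(A) = ∅.
cl(A) = ⋂ {C closed : A ⊆ C}. Closed sets containing A: {β, δ, ε}, {β, γ, δ, ε}, {β, δ, ε, ζ}, {β, γ, δ, ε, ζ}.
Intersecting these: cl(A) = {β, δ, ε}.
∂A = cl(A) ∖ int(A) = {β, δ, ε} ∖ ∅ = {β, δ, ε}.


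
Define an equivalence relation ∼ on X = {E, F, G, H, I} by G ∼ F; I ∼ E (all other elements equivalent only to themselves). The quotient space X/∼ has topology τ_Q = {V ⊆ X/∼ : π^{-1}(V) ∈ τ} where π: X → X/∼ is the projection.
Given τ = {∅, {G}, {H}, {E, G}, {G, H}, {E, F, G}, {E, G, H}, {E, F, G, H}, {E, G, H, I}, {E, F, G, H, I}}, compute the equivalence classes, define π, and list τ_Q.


X/∼ = {[E=I], [F=G], [H]}; |τ_Q| = 3.

Equivalence classes: [E=I], [F=G], [H].
Quotient map π: X → X/∼ sends E ↦ [E=I], F ↦ [F=G], G ↦ [F=G], H ↦ [H], I ↦ [E=I].
For each subset V ⊆ X/∼, compute π^{-1}(V) ⊆ X and check whether π^{-1}(V) ∈ τ. V is open in τ_Q iff π^{-1}(V) ∈ τ.
  V = {}: π^{-1}(V) = ∅ ∈ τ ✓.
  V = {[E=I]}: π^{-1}(V) = {E, I} ∉ τ ✗.
  V = {[F=G]}: π^{-1}(V) = {F, G} ∉ τ ✗.
  V = {[E=I], [F=G]}: π^{-1}(V) = {E, F, G, I} ∉ τ ✗.
  V = {[H]}: π^{-1}(V) = {H} ∈ τ ✓.
  V = {[E=I], [H]}: π^{-1}(V) = {E, H, I} ∉ τ ✗.
  V = {[F=G], [H]}: π^{-1}(V) = {F, G, H} ∉ τ ✗.
  V = {[E=I], [F=G], [H]}: π^{-1}(V) = {E, F, G, H, I} ∈ τ ✓.
Open sets in the quotient: τ_Q = {{}, {[H]}, {[E=I], [F=G], [H]}} (3 elements).


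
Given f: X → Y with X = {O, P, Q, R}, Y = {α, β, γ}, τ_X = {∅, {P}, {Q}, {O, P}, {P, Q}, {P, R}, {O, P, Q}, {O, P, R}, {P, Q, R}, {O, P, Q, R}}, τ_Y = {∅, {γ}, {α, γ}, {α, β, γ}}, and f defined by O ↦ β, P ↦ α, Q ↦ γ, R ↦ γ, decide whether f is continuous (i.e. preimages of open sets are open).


f is NOT continuous.

Compute f^{-1}(U) for each U ∈ τ_Y:
  U = ∅: f^{-1}(U) = ∅ ∈ τ_X ✓.
  U = {γ}: f^{-1}(U) = {Q, R} ∉ τ_X ✗.
  U = {α, γ}: f^{-1}(U) = {P, Q, R} ∈ τ_X ✓.
  U = {α, β, γ}: f^{-1}(U) = {O, P, Q, R} ∈ τ_X ✓.
Found U = {γ} with f^{-1}(U) = {Q, R} not in τ_X. Therefore f is NOT continuous.


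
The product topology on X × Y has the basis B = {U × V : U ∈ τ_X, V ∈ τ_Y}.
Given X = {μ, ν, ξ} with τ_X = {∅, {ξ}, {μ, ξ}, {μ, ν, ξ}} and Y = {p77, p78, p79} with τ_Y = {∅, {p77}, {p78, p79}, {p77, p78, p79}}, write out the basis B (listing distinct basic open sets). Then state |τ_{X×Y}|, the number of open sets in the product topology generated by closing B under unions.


Basis B = {∅ × ∅, {ξ} × {p77}, {μ, ξ} × {p77}, {ξ} × {p78, p79}, {μ, ν, ξ} × {p77}, {ξ} × {p77, p78, p79}, {μ, ξ} × {p78, p79}, {μ, ξ} × {p77, p78, p79}, {μ, ν, ξ} × {p78, p79}, {μ, ν, ξ} × {p77, p78, p79}}; |τ_{X×Y}| = 16.

Enumerate products U × V with U ∈ τ_X, V ∈ τ_Y (deduplicated):
  ∅ × ∅ = {} (∅)
  {ξ} × {p77} = {(ξ,p77)}
  {μ, ξ} × {p77} = {(μ,p77), (ξ,p77)}
  {ξ} × {p78, p79} = {(ξ,p78), (ξ,p79)}
  {μ, ν, ξ} × {p77} = {(μ,p77), (ν,p77), (ξ,p77)}
  {ξ} × {p77, p78, p79} = {(ξ,p77), (ξ,p78), (ξ,p79)}
  {μ, ξ} × {p78, p79} = {(μ,p78), (μ,p79), (ξ,p78), (ξ,p79)}
  {μ, ξ} × {p77, p78, p79} = {(μ,p77), (μ,p78), (μ,p79), (ξ,p77), (ξ,p78), (ξ,p79)}
  {μ, ν, ξ} × {p78, p79} = {(μ,p78), (μ,p79), (ν,p78), (ν,p79), (ξ,p78), (ξ,p79)}
  {μ, ν, ξ} × {p77, p78, p79} = {(μ,p77), (μ,p78), (μ,p79), (ν,p77), (ν,p78), (ν,p79), (ξ,p77), (ξ,p78), (ξ,p79)}
These 10 distinct sets form the basis B.
Close under arbitrary unions to get τ_{X×Y}; counting gives |τ_{X×Y}| = 16.


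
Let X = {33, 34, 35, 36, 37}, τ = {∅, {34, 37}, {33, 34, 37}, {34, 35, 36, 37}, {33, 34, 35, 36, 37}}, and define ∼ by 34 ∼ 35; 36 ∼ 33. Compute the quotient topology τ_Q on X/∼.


X/∼ = {[33=36], [34=35], [37]}; |τ_Q| = 2.

Equivalence classes: [33=36], [34=35], [37].
Quotient map π: X → X/∼ sends 33 ↦ [33=36], 34 ↦ [34=35], 35 ↦ [34=35], 36 ↦ [33=36], 37 ↦ [37].
For each subset V ⊆ X/∼, compute π^{-1}(V) ⊆ X and check whether π^{-1}(V) ∈ τ. V is open in τ_Q iff π^{-1}(V) ∈ τ.
  V = {}: π^{-1}(V) = ∅ ∈ τ ✓.
  V = {[33=36]}: π^{-1}(V) = {33, 36} ∉ τ ✗.
  V = {[34=35]}: π^{-1}(V) = {34, 35} ∉ τ ✗.
  V = {[33=36], [34=35]}: π^{-1}(V) = {33, 34, 35, 36} ∉ τ ✗.
  V = {[37]}: π^{-1}(V) = {37} ∉ τ ✗.
  V = {[33=36], [37]}: π^{-1}(V) = {33, 36, 37} ∉ τ ✗.
  V = {[34=35], [37]}: π^{-1}(V) = {34, 35, 37} ∉ τ ✗.
  V = {[33=36], [34=35], [37]}: π^{-1}(V) = {33, 34, 35, 36, 37} ∈ τ ✓.
Open sets in the quotient: τ_Q = {{}, {[33=36], [34=35], [37]}} (2 elements).


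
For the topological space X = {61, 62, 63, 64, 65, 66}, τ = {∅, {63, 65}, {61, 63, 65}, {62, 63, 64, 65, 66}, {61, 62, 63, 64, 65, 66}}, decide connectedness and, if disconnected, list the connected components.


(X, τ) is connected.

Find clopen sets (U ∈ τ with X ∖ U ∈ τ):
  U = ∅, X ∖ U = {61, 62, 63, 64, 65, 66} — both open, so U is clopen.
  U = {61, 62, 63, 64, 65, 66}, X ∖ U = ∅ — both open, so U is clopen.
Only trivial clopens (∅ and X) exist, so (X, τ) is connected.
Compute connected components by grouping points that agree on all clopens:
  component: {61, 62, 63, 64, 65, 66}


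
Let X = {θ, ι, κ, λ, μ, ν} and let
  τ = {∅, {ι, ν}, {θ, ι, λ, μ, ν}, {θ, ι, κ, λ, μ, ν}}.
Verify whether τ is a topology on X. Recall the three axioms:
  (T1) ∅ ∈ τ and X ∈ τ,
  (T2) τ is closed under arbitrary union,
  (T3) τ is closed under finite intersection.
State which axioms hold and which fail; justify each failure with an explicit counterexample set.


τ IS a topology on X.

Axiom (T1): ∅ ∈ τ? Yes; X ∈ τ? Yes.
Axiom (T2/T3): check pairwise unions and intersections of members of τ.
All pairwise intersections and unions checked — each lies in τ. Therefore τ satisfies (T1), (T2), (T3): it IS a topology on X.


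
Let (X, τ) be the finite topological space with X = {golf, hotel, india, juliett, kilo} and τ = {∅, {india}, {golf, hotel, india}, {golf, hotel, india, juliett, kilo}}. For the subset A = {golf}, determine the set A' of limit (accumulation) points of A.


A' = {hotel, juliett, kilo}

For each x ∈ X, list the open sets U ∈ τ with x ∈ U, then check whether U ∩ (A ∖ {x}) ≠ ∅ for every such U.
  x = golf: open {golf, hotel, india} ∋ x has {golf, hotel, india} ∩ (A ∖ {golf}) = ∅, so x is NOT a limit point.
  x = hotel: opens ∋ x are {golf, hotel, india}, {golf, hotel, india, juliett, kilo}; each meets A ∖ {hotel}, so x IS a limit point.
  x = india: open {india} ∋ x has {india} ∩ (A ∖ {india}) = ∅, so x is NOT a limit point.
  x = juliett: opens ∋ x are {golf, hotel, india, juliett, kilo}; each meets A ∖ {juliett}, so x IS a limit point.
  x = kilo: opens ∋ x are {golf, hotel, india, juliett, kilo}; each meets A ∖ {kilo}, so x IS a limit point.
Collecting: A' = {hotel, juliett, kilo}.


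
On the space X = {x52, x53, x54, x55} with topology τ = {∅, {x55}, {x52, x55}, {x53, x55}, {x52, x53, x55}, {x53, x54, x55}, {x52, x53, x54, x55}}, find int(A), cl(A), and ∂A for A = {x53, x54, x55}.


int(A) = {x53, x54, x55}, cl(A) = {x52, x53, x54, x55}, ∂A = {x52}.

Closed sets in (X, τ) are complements of opens:
  closed(X, τ) = {∅, {x52}, {x54}, {x52, x54}, {x53, x54}, {x52, x53, x54}, {x52, x53, x54, x55}}.
int(A) = ⋃ {U ∈ τ : U ⊆ A}. Opens contained in A: ∅, {x55}, {x53, x55}, {x53, x54, x55}.
Taking the union of these: int(A) = {x53, x54, x55}.
cl(A) = ⋂ {C closed : A ⊆ C}. Closed sets containing A: {x52, x53, x54, x55}.
Intersecting these: cl(A) = {x52, x53, x54, x55}.
∂A = cl(A) ∖ int(A) = {x52, x53, x54, x55} ∖ {x53, x54, x55} = {x52}.


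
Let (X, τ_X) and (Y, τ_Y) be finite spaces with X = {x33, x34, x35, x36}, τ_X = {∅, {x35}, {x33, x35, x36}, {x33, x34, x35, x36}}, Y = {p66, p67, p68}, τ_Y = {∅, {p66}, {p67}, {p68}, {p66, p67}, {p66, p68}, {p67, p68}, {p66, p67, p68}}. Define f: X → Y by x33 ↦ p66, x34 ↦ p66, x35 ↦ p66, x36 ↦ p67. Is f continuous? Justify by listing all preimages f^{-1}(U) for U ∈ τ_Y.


f is NOT continuous.

Compute f^{-1}(U) for each U ∈ τ_Y:
  U = ∅: f^{-1}(U) = ∅ ∈ τ_X ✓.
  U = {p66}: f^{-1}(U) = {x33, x34, x35} ∉ τ_X ✗.
  U = {p67}: f^{-1}(U) = {x36} ∉ τ_X ✗.
  U = {p68}: f^{-1}(U) = ∅ ∈ τ_X ✓.
  U = {p66, p67}: f^{-1}(U) = {x33, x34, x35, x36} ∈ τ_X ✓.
  U = {p66, p68}: f^{-1}(U) = {x33, x34, x35} ∉ τ_X ✗.
  U = {p67, p68}: f^{-1}(U) = {x36} ∉ τ_X ✗.
  U = {p66, p67, p68}: f^{-1}(U) = {x33, x34, x35, x36} ∈ τ_X ✓.
Found U = {p66} with f^{-1}(U) = {x33, x34, x35} not in τ_X. Therefore f is NOT continuous.


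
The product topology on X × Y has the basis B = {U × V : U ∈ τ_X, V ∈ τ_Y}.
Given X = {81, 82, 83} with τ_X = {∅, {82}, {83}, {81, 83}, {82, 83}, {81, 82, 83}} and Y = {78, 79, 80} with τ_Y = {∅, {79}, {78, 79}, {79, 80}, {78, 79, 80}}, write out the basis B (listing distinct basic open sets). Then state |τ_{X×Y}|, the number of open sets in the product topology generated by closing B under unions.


Basis B = {∅ × ∅, {82} × {79}, {83} × {79}, {81, 83} × {79}, {82} × {78, 79}, {82} × {79, 80}, {82, 83} × {79}, {83} × {78, 79}, {83} × {79, 80}, {81, 82, 83} × {79}, {82} × {78, 79, 80}, {83} × {78, 79, 80}, {81, 83} × {78, 79}, {81, 83} × {79, 80}, {82, 83} × {78, 79}, {82, 83} × {79, 80}, {81, 83} × {78, 79, 80}, {81, 82, 83} × {78, 79}, {81, 82, 83} × {79, 80}, {82, 83} × {78, 79, 80}, {81, 82, 83} × {78, 79, 80}}; |τ_{X×Y}| = 70.

Enumerate products U × V with U ∈ τ_X, V ∈ τ_Y (deduplicated):
  ∅ × ∅ = {} (∅)
  {82} × {79} = {(82,79)}
  {83} × {79} = {(83,79)}
  {81, 83} × {79} = {(81,79), (83,79)}
  {82} × {78, 79} = {(82,78), (82,79)}
  {82} × {79, 80} = {(82,79), (82,80)}
  {82, 83} × {79} = {(82,79), (83,79)}
  {83} × {78, 79} = {(83,78), (83,79)}
  {83} × {79, 80} = {(83,79), (83,80)}
  {81, 82, 83} × {79} = {(81,79), (82,79), (83,79)}
  {82} × {78, 79, 80} = {(82,78), (82,79), (82,80)}
  {83} × {78, 79, 80} = {(83,78), (83,79), (83,80)}
  {81, 83} × {78, 79} = {(81,78), (81,79), (83,78), (83,79)}
  {81, 83} × {79, 80} = {(81,79), (81,80), (83,79), (83,80)}
  {82, 83} × {78, 79} = {(82,78), (82,79), (83,78), (83,79)}
  {82, 83} × {79, 80} = {(82,79), (82,80), (83,79), (83,80)}
  {81, 83} × {78, 79, 80} = {(81,78), (81,79), (81,80), (83,78), (83,79), (83,80)}
  {81, 82, 83} × {78, 79} = {(81,78), (81,79), (82,78), (82,79), (83,78), (83,79)}
  {81, 82, 83} × {79, 80} = {(81,79), (81,80), (82,79), (82,80), (83,79), (83,80)}
  {82, 83} × {78, 79, 80} = {(82,78), (82,79), (82,80), (83,78), (83,79), (83,80)}
  {81, 82, 83} × {78, 79, 80} = {(81,78), (81,79), (81,80), (82,78), (82,79), (82,80), (83,78), (83,79), (83,80)}
These 21 distinct sets form the basis B.
Close under arbitrary unions to get τ_{X×Y}; counting gives |τ_{X×Y}| = 70.


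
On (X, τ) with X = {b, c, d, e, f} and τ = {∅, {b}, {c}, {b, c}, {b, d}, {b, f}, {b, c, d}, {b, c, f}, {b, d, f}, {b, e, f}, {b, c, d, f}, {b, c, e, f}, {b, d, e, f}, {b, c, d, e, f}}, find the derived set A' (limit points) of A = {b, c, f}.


A' = {d, e, f}

For each x ∈ X, list the open sets U ∈ τ with x ∈ U, then check whether U ∩ (A ∖ {x}) ≠ ∅ for every such U.
  x = b: open {b} ∋ x has {b} ∩ (A ∖ {b}) = ∅, so x is NOT a limit point.
  x = c: open {c} ∋ x has {c} ∩ (A ∖ {c}) = ∅, so x is NOT a limit point.
  x = d: opens ∋ x are {b, d}, {b, c, d}, {b, d, f}, {b, c, d, f}, {b, d, e, f}, {b, c, d, e, f}; each meets A ∖ {d}, so x IS a limit point.
  x = e: opens ∋ x are {b, e, f}, {b, c, e, f}, {b, d, e, f}, {b, c, d, e, f}; each meets A ∖ {e}, so x IS a limit point.
  x = f: opens ∋ x are {b, f}, {b, c, f}, {b, d, f}, {b, e, f}, {b, c, d, f}, {b, c, e, f}, {b, d, e, f}, {b, c, d, e, f}; each meets A ∖ {f}, so x IS a limit point.
Collecting: A' = {d, e, f}.


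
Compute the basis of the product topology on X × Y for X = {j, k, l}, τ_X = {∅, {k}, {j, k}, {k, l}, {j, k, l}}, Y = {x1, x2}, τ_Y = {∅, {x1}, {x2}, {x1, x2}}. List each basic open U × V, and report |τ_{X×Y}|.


Basis B = {∅ × ∅, {k} × {x1}, {k} × {x2}, {j, k} × {x1}, {j, k} × {x2}, {k} × {x1, x2}, {k, l} × {x1}, {k, l} × {x2}, {j, k, l} × {x1}, {j, k, l} × {x2}, {j, k} × {x1, x2}, {k, l} × {x1, x2}, {j, k, l} × {x1, x2}}; |τ_{X×Y}| = 25.

Enumerate products U × V with U ∈ τ_X, V ∈ τ_Y (deduplicated):
  ∅ × ∅ = {} (∅)
  {k} × {x1} = {(k,x1)}
  {k} × {x2} = {(k,x2)}
  {j, k} × {x1} = {(j,x1), (k,x1)}
  {j, k} × {x2} = {(j,x2), (k,x2)}
  {k} × {x1, x2} = {(k,x1), (k,x2)}
  {k, l} × {x1} = {(k,x1), (l,x1)}
  {k, l} × {x2} = {(k,x2), (l,x2)}
  {j, k, l} × {x1} = {(j,x1), (k,x1), (l,x1)}
  {j, k, l} × {x2} = {(j,x2), (k,x2), (l,x2)}
  {j, k} × {x1, x2} = {(j,x1), (j,x2), (k,x1), (k,x2)}
  {k, l} × {x1, x2} = {(k,x1), (k,x2), (l,x1), (l,x2)}
  {j, k, l} × {x1, x2} = {(j,x1), (j,x2), (k,x1), (k,x2), (l,x1), (l,x2)}
These 13 distinct sets form the basis B.
Close under arbitrary unions to get τ_{X×Y}; counting gives |τ_{X×Y}| = 25.


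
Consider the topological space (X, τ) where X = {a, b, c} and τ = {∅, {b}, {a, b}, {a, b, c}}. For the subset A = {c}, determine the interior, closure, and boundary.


int(A) = ∅, cl(A) = {c}, ∂A = {c}.

Closed sets in (X, τ) are complements of opens:
  closed(X, τ) = {∅, {c}, {a, c}, {a, b, c}}.
int(A) = ⋃ {U ∈ τ : U ⊆ A}. Opens contained in A: ∅.
Taking the union of these: int(A) = ∅.
cl(A) = ⋂ {C closed : A ⊆ C}. Closed sets containing A: {c}, {a, c}, {a, b, c}.
Intersecting these: cl(A) = {c}.
∂A = cl(A) ∖ int(A) = {c} ∖ ∅ = {c}.


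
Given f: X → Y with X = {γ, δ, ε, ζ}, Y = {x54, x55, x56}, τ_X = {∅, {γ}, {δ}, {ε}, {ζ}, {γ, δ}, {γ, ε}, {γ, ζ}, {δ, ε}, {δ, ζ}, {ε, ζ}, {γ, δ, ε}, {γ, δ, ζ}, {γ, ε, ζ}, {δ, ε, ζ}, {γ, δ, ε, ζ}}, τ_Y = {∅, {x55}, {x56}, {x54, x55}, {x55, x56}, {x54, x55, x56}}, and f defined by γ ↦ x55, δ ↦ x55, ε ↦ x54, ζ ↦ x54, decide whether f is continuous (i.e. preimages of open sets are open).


f IS continuous.

Compute f^{-1}(U) for each U ∈ τ_Y:
  U = ∅: f^{-1}(U) = ∅ ∈ τ_X ✓.
  U = {x55}: f^{-1}(U) = {γ, δ} ∈ τ_X ✓.
  U = {x56}: f^{-1}(U) = ∅ ∈ τ_X ✓.
  U = {x54, x55}: f^{-1}(U) = {γ, δ, ε, ζ} ∈ τ_X ✓.
  U = {x55, x56}: f^{-1}(U) = {γ, δ} ∈ τ_X ✓.
  U = {x54, x55, x56}: f^{-1}(U) = {γ, δ, ε, ζ} ∈ τ_X ✓.
Every preimage lies in τ_X, so f IS continuous.


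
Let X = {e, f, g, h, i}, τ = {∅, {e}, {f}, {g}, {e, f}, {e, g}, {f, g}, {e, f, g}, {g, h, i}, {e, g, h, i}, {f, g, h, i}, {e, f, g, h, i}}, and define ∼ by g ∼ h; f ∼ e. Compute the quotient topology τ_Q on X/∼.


X/∼ = {[e=f], [g=h], [i]}; |τ_Q| = 4.

Equivalence classes: [e=f], [g=h], [i].
Quotient map π: X → X/∼ sends e ↦ [e=f], f ↦ [e=f], g ↦ [g=h], h ↦ [g=h], i ↦ [i].
For each subset V ⊆ X/∼, compute π^{-1}(V) ⊆ X and check whether π^{-1}(V) ∈ τ. V is open in τ_Q iff π^{-1}(V) ∈ τ.
  V = {}: π^{-1}(V) = ∅ ∈ τ ✓.
  V = {[e=f]}: π^{-1}(V) = {e, f} ∈ τ ✓.
  V = {[g=h]}: π^{-1}(V) = {g, h} ∉ τ ✗.
  V = {[e=f], [g=h]}: π^{-1}(V) = {e, f, g, h} ∉ τ ✗.
  V = {[i]}: π^{-1}(V) = {i} ∉ τ ✗.
  V = {[e=f], [i]}: π^{-1}(V) = {e, f, i} ∉ τ ✗.
  V = {[g=h], [i]}: π^{-1}(V) = {g, h, i} ∈ τ ✓.
  V = {[e=f], [g=h], [i]}: π^{-1}(V) = {e, f, g, h, i} ∈ τ ✓.
Open sets in the quotient: τ_Q = {{}, {[e=f]}, {[g=h], [i]}, {[e=f], [g=h], [i]}} (4 elements).


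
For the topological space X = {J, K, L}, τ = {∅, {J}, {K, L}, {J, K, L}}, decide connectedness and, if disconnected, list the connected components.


(X, τ) is disconnected; components = [{J}, {K, L}].

Find clopen sets (U ∈ τ with X ∖ U ∈ τ):
  U = ∅, X ∖ U = {J, K, L} — both open, so U is clopen.
  U = {J}, X ∖ U = {K, L} — both open, so U is clopen.
  U = {K, L}, X ∖ U = {J} — both open, so U is clopen.
  U = {J, K, L}, X ∖ U = ∅ — both open, so U is clopen.
Nontrivial clopen(s) exist: e.g. {K, L}. So (X, τ) is disconnected.
Compute connected components by grouping points that agree on all clopens:
  component: {J}
  component: {K, L}


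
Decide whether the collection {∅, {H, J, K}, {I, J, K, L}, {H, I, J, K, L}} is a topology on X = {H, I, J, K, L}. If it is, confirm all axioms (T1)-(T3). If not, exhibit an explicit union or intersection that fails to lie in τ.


τ is NOT a topology on X.

Axiom (T1): ∅ ∈ τ? Yes; X ∈ τ? Yes.
Axiom (T2/T3): check pairwise unions and intersections of members of τ.
Counterexample for (T3): {H, J, K} ∩ {I, J, K, L} = {J, K} ∉ τ. Therefore τ is NOT a topology.


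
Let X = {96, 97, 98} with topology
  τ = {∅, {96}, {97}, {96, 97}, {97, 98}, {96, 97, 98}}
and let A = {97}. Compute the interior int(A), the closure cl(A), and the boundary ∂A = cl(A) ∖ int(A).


int(A) = {97}, cl(A) = {97, 98}, ∂A = {98}.

Closed sets in (X, τ) are complements of opens:
  closed(X, τ) = {∅, {96}, {98}, {96, 98}, {97, 98}, {96, 97, 98}}.
int(A) = ⋃ {U ∈ τ : U ⊆ A}. Opens contained in A: ∅, {97}.
Taking the union of these: int(A) = {97}.
cl(A) = ⋂ {C closed : A ⊆ C}. Closed sets containing A: {97, 98}, {96, 97, 98}.
Intersecting these: cl(A) = {97, 98}.
∂A = cl(A) ∖ int(A) = {97, 98} ∖ {97} = {98}.


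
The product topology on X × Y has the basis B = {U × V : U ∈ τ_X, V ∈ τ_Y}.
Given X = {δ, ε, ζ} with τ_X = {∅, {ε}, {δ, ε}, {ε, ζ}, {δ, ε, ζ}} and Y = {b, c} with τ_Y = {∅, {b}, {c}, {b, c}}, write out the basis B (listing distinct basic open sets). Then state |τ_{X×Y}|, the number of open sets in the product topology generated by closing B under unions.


Basis B = {∅ × ∅, {ε} × {b}, {ε} × {c}, {δ, ε} × {b}, {δ, ε} × {c}, {ε} × {b, c}, {ε, ζ} × {b}, {ε, ζ} × {c}, {δ, ε, ζ} × {b}, {δ, ε, ζ} × {c}, {δ, ε} × {b, c}, {ε, ζ} × {b, c}, {δ, ε, ζ} × {b, c}}; |τ_{X×Y}| = 25.

Enumerate products U × V with U ∈ τ_X, V ∈ τ_Y (deduplicated):
  ∅ × ∅ = {} (∅)
  {ε} × {b} = {(ε,b)}
  {ε} × {c} = {(ε,c)}
  {δ, ε} × {b} = {(δ,b), (ε,b)}
  {δ, ε} × {c} = {(δ,c), (ε,c)}
  {ε} × {b, c} = {(ε,b), (ε,c)}
  {ε, ζ} × {b} = {(ε,b), (ζ,b)}
  {ε, ζ} × {c} = {(ε,c), (ζ,c)}
  {δ, ε, ζ} × {b} = {(δ,b), (ε,b), (ζ,b)}
  {δ, ε, ζ} × {c} = {(δ,c), (ε,c), (ζ,c)}
  {δ, ε} × {b, c} = {(δ,b), (δ,c), (ε,b), (ε,c)}
  {ε, ζ} × {b, c} = {(ε,b), (ε,c), (ζ,b), (ζ,c)}
  {δ, ε, ζ} × {b, c} = {(δ,b), (δ,c), (ε,b), (ε,c), (ζ,b), (ζ,c)}
These 13 distinct sets form the basis B.
Close under arbitrary unions to get τ_{X×Y}; counting gives |τ_{X×Y}| = 25.


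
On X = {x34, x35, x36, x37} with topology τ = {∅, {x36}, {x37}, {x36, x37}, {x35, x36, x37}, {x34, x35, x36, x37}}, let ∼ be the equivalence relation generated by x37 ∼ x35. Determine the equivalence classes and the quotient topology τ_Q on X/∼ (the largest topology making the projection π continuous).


X/∼ = {[x34], [x35=x37], [x36]}; |τ_Q| = 4.

Equivalence classes: [x34], [x35=x37], [x36].
Quotient map π: X → X/∼ sends x34 ↦ [x34], x35 ↦ [x35=x37], x36 ↦ [x36], x37 ↦ [x35=x37].
For each subset V ⊆ X/∼, compute π^{-1}(V) ⊆ X and check whether π^{-1}(V) ∈ τ. V is open in τ_Q iff π^{-1}(V) ∈ τ.
  V = {}: π^{-1}(V) = ∅ ∈ τ ✓.
  V = {[x34]}: π^{-1}(V) = {x34} ∉ τ ✗.
  V = {[x35=x37]}: π^{-1}(V) = {x35, x37} ∉ τ ✗.
  V = {[x34], [x35=x37]}: π^{-1}(V) = {x34, x35, x37} ∉ τ ✗.
  V = {[x36]}: π^{-1}(V) = {x36} ∈ τ ✓.
  V = {[x34], [x36]}: π^{-1}(V) = {x34, x36} ∉ τ ✗.
  V = {[x35=x37], [x36]}: π^{-1}(V) = {x35, x36, x37} ∈ τ ✓.
  V = {[x34], [x35=x37], [x36]}: π^{-1}(V) = {x34, x35, x36, x37} ∈ τ ✓.
Open sets in the quotient: τ_Q = {{}, {[x36]}, {[x35=x37], [x36]}, {[x34], [x35=x37], [x36]}} (4 elements).


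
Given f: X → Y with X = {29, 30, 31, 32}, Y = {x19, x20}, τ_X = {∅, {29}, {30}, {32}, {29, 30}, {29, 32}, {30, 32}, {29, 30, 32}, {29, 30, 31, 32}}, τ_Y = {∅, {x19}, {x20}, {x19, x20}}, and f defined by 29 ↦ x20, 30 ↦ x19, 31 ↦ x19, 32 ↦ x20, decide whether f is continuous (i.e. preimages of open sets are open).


f is NOT continuous.

Compute f^{-1}(U) for each U ∈ τ_Y:
  U = ∅: f^{-1}(U) = ∅ ∈ τ_X ✓.
  U = {x19}: f^{-1}(U) = {30, 31} ∉ τ_X ✗.
  U = {x20}: f^{-1}(U) = {29, 32} ∈ τ_X ✓.
  U = {x19, x20}: f^{-1}(U) = {29, 30, 31, 32} ∈ τ_X ✓.
Found U = {x19} with f^{-1}(U) = {30, 31} not in τ_X. Therefore f is NOT continuous.


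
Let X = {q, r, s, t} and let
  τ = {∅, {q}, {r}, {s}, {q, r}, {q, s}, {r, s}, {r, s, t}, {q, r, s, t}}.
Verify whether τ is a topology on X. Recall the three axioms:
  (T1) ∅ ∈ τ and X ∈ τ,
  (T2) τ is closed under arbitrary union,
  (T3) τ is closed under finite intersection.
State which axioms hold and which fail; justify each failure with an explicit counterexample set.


τ is NOT a topology on X.

Axiom (T1): ∅ ∈ τ? Yes; X ∈ τ? Yes.
Axiom (T2/T3): check pairwise unions and intersections of members of τ.
Counterexample for (T2): {q} ∪ {r, s} = {q, r, s} ∉ τ. Therefore τ is NOT a topology.


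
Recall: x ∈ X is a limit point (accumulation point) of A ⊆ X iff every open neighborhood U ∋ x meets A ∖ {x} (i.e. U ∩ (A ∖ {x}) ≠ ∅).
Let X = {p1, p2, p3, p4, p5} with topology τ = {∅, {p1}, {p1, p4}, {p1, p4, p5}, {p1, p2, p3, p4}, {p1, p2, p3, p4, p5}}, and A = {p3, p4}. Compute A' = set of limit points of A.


A' = {p2, p3, p5}

For each x ∈ X, list the open sets U ∈ τ with x ∈ U, then check whether U ∩ (A ∖ {x}) ≠ ∅ for every such U.
  x = p1: open {p1} ∋ x has {p1} ∩ (A ∖ {p1}) = ∅, so x is NOT a limit point.
  x = p2: opens ∋ x are {p1, p2, p3, p4}, {p1, p2, p3, p4, p5}; each meets A ∖ {p2}, so x IS a limit point.
  x = p3: opens ∋ x are {p1, p2, p3, p4}, {p1, p2, p3, p4, p5}; each meets A ∖ {p3}, so x IS a limit point.
  x = p4: open {p1, p4} ∋ x has {p1, p4} ∩ (A ∖ {p4}) = ∅, so x is NOT a limit point.
  x = p5: opens ∋ x are {p1, p4, p5}, {p1, p2, p3, p4, p5}; each meets A ∖ {p5}, so x IS a limit point.
Collecting: A' = {p2, p3, p5}.


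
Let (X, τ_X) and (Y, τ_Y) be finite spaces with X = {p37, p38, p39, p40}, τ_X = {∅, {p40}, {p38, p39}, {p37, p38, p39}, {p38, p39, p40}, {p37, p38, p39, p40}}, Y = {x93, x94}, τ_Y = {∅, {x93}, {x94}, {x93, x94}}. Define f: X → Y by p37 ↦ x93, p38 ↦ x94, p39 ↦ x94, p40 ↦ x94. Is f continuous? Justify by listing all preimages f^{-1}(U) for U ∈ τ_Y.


f is NOT continuous.

Compute f^{-1}(U) for each U ∈ τ_Y:
  U = ∅: f^{-1}(U) = ∅ ∈ τ_X ✓.
  U = {x93}: f^{-1}(U) = {p37} ∉ τ_X ✗.
  U = {x94}: f^{-1}(U) = {p38, p39, p40} ∈ τ_X ✓.
  U = {x93, x94}: f^{-1}(U) = {p37, p38, p39, p40} ∈ τ_X ✓.
Found U = {x93} with f^{-1}(U) = {p37} not in τ_X. Therefore f is NOT continuous.


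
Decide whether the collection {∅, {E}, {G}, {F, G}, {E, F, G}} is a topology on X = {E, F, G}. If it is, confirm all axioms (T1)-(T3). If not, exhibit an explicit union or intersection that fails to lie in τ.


τ is NOT a topology on X.

Axiom (T1): ∅ ∈ τ? Yes; X ∈ τ? Yes.
Axiom (T2/T3): check pairwise unions and intersections of members of τ.
Counterexample for (T2): {E} ∪ {G} = {E, G} ∉ τ. Therefore τ is NOT a topology.


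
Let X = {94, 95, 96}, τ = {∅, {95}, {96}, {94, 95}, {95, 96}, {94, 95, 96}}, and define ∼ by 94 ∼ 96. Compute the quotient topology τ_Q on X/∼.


X/∼ = {[94=96], [95]}; |τ_Q| = 3.

Equivalence classes: [94=96], [95].
Quotient map π: X → X/∼ sends 94 ↦ [94=96], 95 ↦ [95], 96 ↦ [94=96].
For each subset V ⊆ X/∼, compute π^{-1}(V) ⊆ X and check whether π^{-1}(V) ∈ τ. V is open in τ_Q iff π^{-1}(V) ∈ τ.
  V = {}: π^{-1}(V) = ∅ ∈ τ ✓.
  V = {[94=96]}: π^{-1}(V) = {94, 96} ∉ τ ✗.
  V = {[95]}: π^{-1}(V) = {95} ∈ τ ✓.
  V = {[94=96], [95]}: π^{-1}(V) = {94, 95, 96} ∈ τ ✓.
Open sets in the quotient: τ_Q = {{}, {[95]}, {[94=96], [95]}} (3 elements).


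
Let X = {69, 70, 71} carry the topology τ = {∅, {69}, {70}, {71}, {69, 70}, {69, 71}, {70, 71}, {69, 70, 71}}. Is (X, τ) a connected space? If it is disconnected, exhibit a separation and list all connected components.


(X, τ) is disconnected; components = [{69}, {70}, {71}].

Find clopen sets (U ∈ τ with X ∖ U ∈ τ):
  U = ∅, X ∖ U = {69, 70, 71} — both open, so U is clopen.
  U = {69}, X ∖ U = {70, 71} — both open, so U is clopen.
  U = {70}, X ∖ U = {69, 71} — both open, so U is clopen.
  U = {71}, X ∖ U = {69, 70} — both open, so U is clopen.
  U = {69, 70}, X ∖ U = {71} — both open, so U is clopen.
  U = {69, 71}, X ∖ U = {70} — both open, so U is clopen.
  U = {70, 71}, X ∖ U = {69} — both open, so U is clopen.
  U = {69, 70, 71}, X ∖ U = ∅ — both open, so U is clopen.
Nontrivial clopen(s) exist: e.g. {70, 71}. So (X, τ) is disconnected.
Compute connected components by grouping points that agree on all clopens:
  component: {69}
  component: {70}
  component: {71}


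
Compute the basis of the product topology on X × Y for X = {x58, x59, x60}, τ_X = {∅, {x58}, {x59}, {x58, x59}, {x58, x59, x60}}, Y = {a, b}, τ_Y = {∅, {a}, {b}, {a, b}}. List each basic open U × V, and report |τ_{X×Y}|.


Basis B = {∅ × ∅, {x58} × {a}, {x58} × {b}, {x59} × {a}, {x59} × {b}, {x58} × {a, b}, {x58, x59} × {a}, {x58, x59} × {b}, {x59} × {a, b}, {x58, x59, x60} × {a}, {x58, x59, x60} × {b}, {x58, x59} × {a, b}, {x58, x59, x60} × {a, b}}; |τ_{X×Y}| = 25.

Enumerate products U × V with U ∈ τ_X, V ∈ τ_Y (deduplicated):
  ∅ × ∅ = {} (∅)
  {x58} × {a} = {(x58,a)}
  {x58} × {b} = {(x58,b)}
  {x59} × {a} = {(x59,a)}
  {x59} × {b} = {(x59,b)}
  {x58} × {a, b} = {(x58,a), (x58,b)}
  {x58, x59} × {a} = {(x58,a), (x59,a)}
  {x58, x59} × {b} = {(x58,b), (x59,b)}
  {x59} × {a, b} = {(x59,a), (x59,b)}
  {x58, x59, x60} × {a} = {(x58,a), (x59,a), (x60,a)}
  {x58, x59, x60} × {b} = {(x58,b), (x59,b), (x60,b)}
  {x58, x59} × {a, b} = {(x58,a), (x58,b), (x59,a), (x59,b)}
  {x58, x59, x60} × {a, b} = {(x58,a), (x58,b), (x59,a), (x59,b), (x60,a), (x60,b)}
These 13 distinct sets form the basis B.
Close under arbitrary unions to get τ_{X×Y}; counting gives |τ_{X×Y}| = 25.


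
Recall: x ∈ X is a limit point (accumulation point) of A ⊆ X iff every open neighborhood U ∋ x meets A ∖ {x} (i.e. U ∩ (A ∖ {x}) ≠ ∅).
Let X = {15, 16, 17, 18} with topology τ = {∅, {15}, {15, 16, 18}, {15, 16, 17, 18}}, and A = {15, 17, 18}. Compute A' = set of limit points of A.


A' = {16, 17, 18}

For each x ∈ X, list the open sets U ∈ τ with x ∈ U, then check whether U ∩ (A ∖ {x}) ≠ ∅ for every such U.
  x = 15: open {15} ∋ x has {15} ∩ (A ∖ {15}) = ∅, so x is NOT a limit point.
  x = 16: opens ∋ x are {15, 16, 18}, {15, 16, 17, 18}; each meets A ∖ {16}, so x IS a limit point.
  x = 17: opens ∋ x are {15, 16, 17, 18}; each meets A ∖ {17}, so x IS a limit point.
  x = 18: opens ∋ x are {15, 16, 18}, {15, 16, 17, 18}; each meets A ∖ {18}, so x IS a limit point.
Collecting: A' = {16, 17, 18}.


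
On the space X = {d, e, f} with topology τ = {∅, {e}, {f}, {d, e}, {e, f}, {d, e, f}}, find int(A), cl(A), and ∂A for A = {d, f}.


int(A) = {f}, cl(A) = {d, f}, ∂A = {d}.

Closed sets in (X, τ) are complements of opens:
  closed(X, τ) = {∅, {d}, {f}, {d, e}, {d, f}, {d, e, f}}.
int(A) = ⋃ {U ∈ τ : U ⊆ A}. Opens contained in A: ∅, {f}.
Taking the union of these: int(A) = {f}.
cl(A) = ⋂ {C closed : A ⊆ C}. Closed sets containing A: {d, f}, {d, e, f}.
Intersecting these: cl(A) = {d, f}.
∂A = cl(A) ∖ int(A) = {d, f} ∖ {f} = {d}.


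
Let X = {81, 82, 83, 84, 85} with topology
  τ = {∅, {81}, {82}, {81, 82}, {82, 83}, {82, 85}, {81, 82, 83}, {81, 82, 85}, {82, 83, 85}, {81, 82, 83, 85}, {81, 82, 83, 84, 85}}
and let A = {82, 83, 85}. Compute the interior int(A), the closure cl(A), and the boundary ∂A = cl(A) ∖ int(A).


int(A) = {82, 83, 85}, cl(A) = {82, 83, 84, 85}, ∂A = {84}.

Closed sets in (X, τ) are complements of opens:
  closed(X, τ) = {∅, {84}, {81, 84}, {83, 84}, {84, 85}, {81, 83, 84}, {81, 84, 85}, {83, 84, 85}, {81, 83, 84, 85}, {82, 83, 84, 85}, {81, 82, 83, 84, 85}}.
int(A) = ⋃ {U ∈ τ : U ⊆ A}. Opens contained in A: ∅, {82}, {82, 83}, {82, 85}, {82, 83, 85}.
Taking the union of these: int(A) = {82, 83, 85}.
cl(A) = ⋂ {C closed : A ⊆ C}. Closed sets containing A: {82, 83, 84, 85}, {81, 82, 83, 84, 85}.
Intersecting these: cl(A) = {82, 83, 84, 85}.
∂A = cl(A) ∖ int(A) = {82, 83, 84, 85} ∖ {82, 83, 85} = {84}.
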